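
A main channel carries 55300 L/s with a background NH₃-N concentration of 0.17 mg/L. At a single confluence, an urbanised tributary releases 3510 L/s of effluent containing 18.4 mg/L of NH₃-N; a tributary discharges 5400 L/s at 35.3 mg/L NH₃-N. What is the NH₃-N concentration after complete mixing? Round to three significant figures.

4.12 mg/L

Flow-weighted average: C = (55300·0.1700 + 3510·18.40 + 5400·35.30) / 64210 = 264600/64210 = 4.121 mg/L.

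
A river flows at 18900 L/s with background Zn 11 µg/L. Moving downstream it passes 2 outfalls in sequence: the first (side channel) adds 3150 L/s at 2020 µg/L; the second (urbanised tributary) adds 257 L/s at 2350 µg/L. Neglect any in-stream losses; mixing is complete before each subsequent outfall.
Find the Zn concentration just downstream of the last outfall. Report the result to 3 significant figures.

After outfall 1: Q = 18900 + 3150 = 22050 L/s; C = (18900·11.00 + 3150·2020)/22050 = 298.0 µg/L.
After outfall 2: Q = 22050 + 257.0 = 22310 L/s; C = (22050·298.0 + 257.0·2350)/22310 = 321.6 µg/L.

322 µg/L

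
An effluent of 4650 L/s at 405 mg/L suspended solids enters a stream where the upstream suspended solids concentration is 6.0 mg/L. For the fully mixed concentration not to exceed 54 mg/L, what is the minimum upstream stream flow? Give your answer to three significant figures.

Set C_mix = 54: (Q·6.000 + 4650·405.0) / (Q + 4650) = 54
→ Q = 4650·(405.0 − 54)/(54 − 6.000) = 34000 L/s.

34000 L/s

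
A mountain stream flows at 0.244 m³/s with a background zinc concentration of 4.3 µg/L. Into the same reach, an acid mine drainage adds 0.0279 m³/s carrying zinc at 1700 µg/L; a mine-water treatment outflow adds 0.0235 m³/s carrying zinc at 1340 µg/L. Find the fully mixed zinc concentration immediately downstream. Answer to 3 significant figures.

Flow-weighted average: C = (0.2440·4.300 + 0.02790·1700 + 0.02350·1340) / 0.2954 = 79.97/0.2954 = 270.7 µg/L.

271 µg/L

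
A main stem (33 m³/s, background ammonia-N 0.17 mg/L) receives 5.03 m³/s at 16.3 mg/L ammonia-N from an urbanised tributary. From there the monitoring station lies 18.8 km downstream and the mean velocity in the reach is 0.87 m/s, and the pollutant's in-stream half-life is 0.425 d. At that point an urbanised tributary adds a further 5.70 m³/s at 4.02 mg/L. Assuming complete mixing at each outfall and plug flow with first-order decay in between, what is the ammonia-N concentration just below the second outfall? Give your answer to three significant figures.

1.86 mg/L

Flow-weighted average: C = (33.00·0.1700 + 5.030·16.30) / 38.03 = 87.60/38.03 = 2.303 mg/L; combined flow 38.03 m³/s.
Travel time t = 18.8·1000 / 0.87 = 21610 s = 6.003 h.
Half-life 0.425 d → k = ln 2 / 0.425 = 1.631 d⁻¹.
After decay, C = 2.303 × e^(−kt) = 2.303 × 0.6650 = 1.532 mg/L.
At the second outfall, C = (38.03·1.532 + 5.700·4.020) / (38.03 + 5.700) = 1.856 mg/L.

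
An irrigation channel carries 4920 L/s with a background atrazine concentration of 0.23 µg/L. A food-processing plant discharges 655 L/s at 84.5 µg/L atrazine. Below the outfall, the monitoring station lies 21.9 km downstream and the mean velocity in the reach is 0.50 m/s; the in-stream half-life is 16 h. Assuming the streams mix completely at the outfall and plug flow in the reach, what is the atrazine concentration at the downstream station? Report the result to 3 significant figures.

Flow-weighted average: C = (4920·0.2300 + 655.0·84.50) / 5575 = 56480/5575 = 10.13 µg/L.
Travel time t = 21.9·1000 / 0.50 = 43800 s = 12.17 h.
Half-life 16 h → k = ln 2 / 16 = 0.04332 h⁻¹ = 1.040 d⁻¹.
After decay, C = 10.13 × e^(−kt) = 10.13 × 0.5903 = 5.980 µg/L.

5.98 µg/L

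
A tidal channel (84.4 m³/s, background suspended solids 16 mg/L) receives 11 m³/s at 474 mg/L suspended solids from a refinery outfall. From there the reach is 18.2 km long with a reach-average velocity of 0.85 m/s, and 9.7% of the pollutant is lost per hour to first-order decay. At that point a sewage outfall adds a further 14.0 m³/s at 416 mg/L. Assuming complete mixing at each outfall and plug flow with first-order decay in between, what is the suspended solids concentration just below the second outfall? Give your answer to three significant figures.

After mixing, C = (84.40·16.00 + 11.00·474.0) / 95.40 = 6564/95.40 = 68.81 mg/L; combined flow 95.40 m³/s.
Travel time t = 18.2·1000 / 0.85 = 21410 s = 5.948 h.
9.7%/h lost → k = −ln(1 − 0.097) = 0.1020 h⁻¹.
After decay, C = 68.81 × e^(−kt) = 68.81 × 0.5451 = 37.51 mg/L.
At the second outfall, C = (95.40·37.51 + 14.00·416.0) / (95.40 + 14.00) = 85.94 mg/L.

85.9 mg/L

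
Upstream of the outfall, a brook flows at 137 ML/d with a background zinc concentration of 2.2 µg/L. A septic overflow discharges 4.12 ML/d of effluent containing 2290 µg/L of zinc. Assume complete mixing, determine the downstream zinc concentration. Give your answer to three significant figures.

Flow-weighted average: C = (137.0·2.200 + 4.120·2290) / 141.1 = 9736/141.1 = 68.99 µg/L.

69.0 µg/L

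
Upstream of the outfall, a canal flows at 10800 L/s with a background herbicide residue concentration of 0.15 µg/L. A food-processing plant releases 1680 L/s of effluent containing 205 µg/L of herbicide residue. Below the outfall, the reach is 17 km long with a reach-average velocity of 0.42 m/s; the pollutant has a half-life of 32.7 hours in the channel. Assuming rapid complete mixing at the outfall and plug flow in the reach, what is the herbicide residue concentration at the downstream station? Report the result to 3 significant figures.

Mass balance: C = (10800·0.1500 + 1680·205.0) / 12480 = 346000/12480 = 27.73 µg/L.
Travel time t = 17·1000 / 0.42 = 40480 s = 11.24 h.
Half-life 32.7 h → k = ln 2 / 32.7 = 0.02120 h⁻¹ = 0.5087 d⁻¹.
Decay over the reach: 27.73·exp(−kt) = 27.73·0.7879 = 21.85 µg/L.

21.8 µg/L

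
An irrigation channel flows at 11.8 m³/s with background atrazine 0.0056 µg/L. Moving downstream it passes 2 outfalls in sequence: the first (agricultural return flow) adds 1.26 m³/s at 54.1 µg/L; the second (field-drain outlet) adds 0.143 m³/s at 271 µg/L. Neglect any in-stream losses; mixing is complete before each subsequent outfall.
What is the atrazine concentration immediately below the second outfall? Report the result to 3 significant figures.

8.10 µg/L

After outfall 1: Q = 11.80 + 1.260 = 13.06 m³/s; C = (11.80·0.005600 + 1.260·54.10)/13.06 = 5.225 µg/L.
After outfall 2: Q = 13.06 + 0.1430 = 13.20 m³/s; C = (13.06·5.225 + 0.1430·271.0)/13.20 = 8.103 µg/L.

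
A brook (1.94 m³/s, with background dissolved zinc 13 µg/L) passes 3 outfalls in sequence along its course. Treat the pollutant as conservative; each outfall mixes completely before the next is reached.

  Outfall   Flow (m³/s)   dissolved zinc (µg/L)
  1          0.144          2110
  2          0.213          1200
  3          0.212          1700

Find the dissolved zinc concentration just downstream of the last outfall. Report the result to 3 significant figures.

377 µg/L

After outfall 1: Q = 1.940 + 0.1440 = 2.084 m³/s; C = (1.940·13.00 + 0.1440·2110)/2.084 = 157.9 µg/L.
After outfall 2: Q = 2.084 + 0.2130 = 2.297 m³/s; C = (2.084·157.9 + 0.2130·1200)/2.297 = 254.5 µg/L.
After outfall 3: Q = 2.297 + 0.2120 = 2.509 m³/s; C = (2.297·254.5 + 0.2120·1700)/2.509 = 376.7 µg/L.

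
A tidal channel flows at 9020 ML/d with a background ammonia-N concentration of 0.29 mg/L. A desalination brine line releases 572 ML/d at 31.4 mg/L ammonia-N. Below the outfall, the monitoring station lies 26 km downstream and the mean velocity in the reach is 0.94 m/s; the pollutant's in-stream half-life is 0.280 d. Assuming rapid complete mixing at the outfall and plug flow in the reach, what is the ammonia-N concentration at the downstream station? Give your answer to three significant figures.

0.971 mg/L

Mass balance: C = (9020·0.2900 + 572.0·31.40) / 9592 = 20580/9592 = 2.145 mg/L.
Travel time t = 26·1000 / 0.94 = 27660 s = 7.683 h.
Half-life 0.280 d → k = ln 2 / 0.280 = 2.476 d⁻¹.
Decay over the reach: 2.145·exp(−kt) = 2.145·0.4527 = 0.9711 mg/L.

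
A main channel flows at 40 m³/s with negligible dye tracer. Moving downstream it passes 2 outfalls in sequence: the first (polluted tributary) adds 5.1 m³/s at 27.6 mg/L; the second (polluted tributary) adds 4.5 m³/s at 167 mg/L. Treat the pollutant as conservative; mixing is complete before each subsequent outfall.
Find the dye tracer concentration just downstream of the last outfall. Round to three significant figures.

18.0 mg/L

After outfall 1: Q = 40.00 + 5.100 = 45.10 m³/s; C = (40.00·0 + 5.100·27.60)/45.10 = 3.121 mg/L.
After outfall 2: Q = 45.10 + 4.500 = 49.60 m³/s; C = (45.10·3.121 + 4.500·167.0)/49.60 = 17.99 mg/L.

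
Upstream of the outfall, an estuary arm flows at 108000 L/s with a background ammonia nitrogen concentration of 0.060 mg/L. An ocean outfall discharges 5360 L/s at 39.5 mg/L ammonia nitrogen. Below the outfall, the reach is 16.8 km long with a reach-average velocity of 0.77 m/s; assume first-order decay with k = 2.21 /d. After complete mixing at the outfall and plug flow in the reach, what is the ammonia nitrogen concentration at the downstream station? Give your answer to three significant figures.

After mixing, C = (108000·0.06000 + 5360·39.50) / 113400 = 218200/113400 = 1.925 mg/L.
Travel time t = 16.8·1000 / 0.77 = 21820 s = 6.061 h.
First-order decay: C = 1.925·exp(−k·t) = 1.925·0.5723 = 1.102 mg/L.

1.10 mg/L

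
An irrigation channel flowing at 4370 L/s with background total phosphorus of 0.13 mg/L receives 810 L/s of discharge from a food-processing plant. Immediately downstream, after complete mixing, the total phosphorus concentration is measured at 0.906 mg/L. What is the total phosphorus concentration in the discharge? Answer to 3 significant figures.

Mass balance: 4370·0.1300 + 810.0·Cₑ = 5180·0.9060
→ Cₑ = (5180·0.9060 − 4370·0.1300) / 810.0 = 5.093 mg/L.

5.09 mg/L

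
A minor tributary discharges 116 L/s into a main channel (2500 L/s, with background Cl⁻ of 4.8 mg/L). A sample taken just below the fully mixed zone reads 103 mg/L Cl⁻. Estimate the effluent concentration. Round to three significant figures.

Mass balance: 2500·4.800 + 116.0·Cₑ = 2616·103.0
→ Cₑ = (2616·103.0 − 2500·4.800) / 116.0 = 2219 mg/L.

2220 mg/L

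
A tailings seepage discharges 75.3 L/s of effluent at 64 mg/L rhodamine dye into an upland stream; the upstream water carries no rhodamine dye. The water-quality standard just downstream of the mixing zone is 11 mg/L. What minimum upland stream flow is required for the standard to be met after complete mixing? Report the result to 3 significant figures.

Set C_mix = 11: (Q·0 + 75.30·64.00) / (Q + 75.30) = 11
→ Q = 75.30·(64.00 − 11)/(11 − 0) = 362.8 L/s.

363 L/s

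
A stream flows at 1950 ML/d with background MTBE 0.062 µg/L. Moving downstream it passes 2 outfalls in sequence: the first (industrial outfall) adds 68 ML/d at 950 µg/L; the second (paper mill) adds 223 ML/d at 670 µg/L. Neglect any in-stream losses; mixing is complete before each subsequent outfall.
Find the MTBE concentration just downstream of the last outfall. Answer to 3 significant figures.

Below outfall 1: Q → 2018 ML/d, C = (1950·0.06200 + 68.00·950.0)/2018 = 32.07 µg/L.
Below outfall 2: Q → 2241 ML/d, C = (2018·32.07 + 223.0·670.0)/2241 = 95.55 µg/L.

95.6 µg/L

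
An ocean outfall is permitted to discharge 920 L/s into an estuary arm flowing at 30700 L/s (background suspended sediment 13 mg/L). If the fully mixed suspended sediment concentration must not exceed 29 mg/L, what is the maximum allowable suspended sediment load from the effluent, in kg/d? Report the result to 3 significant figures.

Mass balance at the limit: 30700·13.00 + 920.0·Cₑ = 31620·29 → Cₑ = 562.9 mg/L.
920.0 L/s = 0.9200 m³/s. Load = 0.9200 m³/s × 562.9 g/m³ × 86 400 s/d = 44740 kg/d.

44700 kg/d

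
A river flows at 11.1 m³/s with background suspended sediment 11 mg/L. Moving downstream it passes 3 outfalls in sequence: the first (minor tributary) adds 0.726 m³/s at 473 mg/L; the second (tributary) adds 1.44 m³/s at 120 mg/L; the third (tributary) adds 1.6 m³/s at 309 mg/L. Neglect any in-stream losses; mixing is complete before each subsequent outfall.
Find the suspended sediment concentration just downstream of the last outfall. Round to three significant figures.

76.2 mg/L

After outfall 1: Q = 11.10 + 0.7260 = 11.83 m³/s; C = (11.10·11.00 + 0.7260·473.0)/11.83 = 39.36 mg/L.
After outfall 2: Q = 11.83 + 1.440 = 13.27 m³/s; C = (11.83·39.36 + 1.440·120.0)/13.27 = 48.12 mg/L.
After outfall 3: Q = 13.27 + 1.600 = 14.87 m³/s; C = (13.27·48.12 + 1.600·309.0)/14.87 = 76.19 mg/L.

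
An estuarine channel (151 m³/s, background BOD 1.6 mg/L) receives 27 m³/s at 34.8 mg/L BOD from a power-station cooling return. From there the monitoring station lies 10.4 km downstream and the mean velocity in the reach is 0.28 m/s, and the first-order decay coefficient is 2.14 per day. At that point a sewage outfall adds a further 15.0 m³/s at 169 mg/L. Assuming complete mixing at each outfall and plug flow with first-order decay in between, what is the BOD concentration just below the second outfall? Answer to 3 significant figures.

15.6 mg/L

Flow-weighted average: C = (151.0·1.600 + 27.00·34.80) / 178.0 = 1181/178.0 = 6.636 mg/L; combined flow 178.0 m³/s.
Travel time t = 10.4·1000 / 0.28 = 37140 s = 10.32 h.
Decay over the reach: 6.636·exp(−kt) = 6.636·0.3985 = 2.645 mg/L.
At the second outfall, C = (178.0·2.645 + 15.00·169.0) / (178.0 + 15.00) = 15.57 mg/L.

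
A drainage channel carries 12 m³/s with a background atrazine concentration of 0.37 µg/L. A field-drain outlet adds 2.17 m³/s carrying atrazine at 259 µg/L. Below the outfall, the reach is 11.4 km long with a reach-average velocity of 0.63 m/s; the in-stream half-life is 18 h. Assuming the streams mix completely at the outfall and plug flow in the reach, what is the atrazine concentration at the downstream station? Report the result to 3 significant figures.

32.9 µg/L

Mixed concentration C = ΣQC/ΣQ = (12.00·0.3700 + 2.170·259.0) / 14.17 = 566.5/14.17 = 39.98 µg/L.
Travel time t = 11.4·1000 / 0.63 = 18100 s = 5.026 h.
Half-life 18 h → k = ln 2 / 18 = 0.03851 h⁻¹ = 0.9242 d⁻¹.
First-order decay: C = 39.98·exp(−k·t) = 39.98·0.8240 = 32.94 µg/L.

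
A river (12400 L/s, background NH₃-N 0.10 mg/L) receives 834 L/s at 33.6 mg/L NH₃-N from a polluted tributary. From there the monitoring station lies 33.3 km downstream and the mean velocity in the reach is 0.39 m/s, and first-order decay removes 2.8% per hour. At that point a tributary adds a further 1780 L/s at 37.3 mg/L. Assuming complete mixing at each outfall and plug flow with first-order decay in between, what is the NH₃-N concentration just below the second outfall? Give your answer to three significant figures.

5.42 mg/L

Flow-weighted average: C = (12400·0.1000 + 834.0·33.60) / 13230 = 29260/13230 = 2.211 mg/L; combined flow 13230 L/s.
Travel time t = 33.3·1000 / 0.39 = 85380 s = 23.72 h.
2.8%/h lost → k = −ln(1 − 0.028) = 0.02840 h⁻¹.
Applying C = C₀e^(−kt): 2.211 × 0.5099 = 1.127 mg/L.
Second outfall: C = (13230·1.127 + 1780·37.30)/15010 = 5.416 mg/L.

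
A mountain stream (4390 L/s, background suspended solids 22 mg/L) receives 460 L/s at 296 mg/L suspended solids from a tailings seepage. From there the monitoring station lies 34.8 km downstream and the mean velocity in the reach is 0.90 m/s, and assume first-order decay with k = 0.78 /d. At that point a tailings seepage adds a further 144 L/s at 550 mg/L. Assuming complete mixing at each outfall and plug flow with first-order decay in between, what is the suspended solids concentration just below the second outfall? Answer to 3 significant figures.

48.7 mg/L

Mass balance: C = (4390·22.00 + 460.0·296.0) / 4850 = 232700/4850 = 47.99 mg/L; combined flow 4850 L/s.
Travel time t = 34.8·1000 / 0.90 = 38670 s = 10.74 h.
After decay, C = 47.99 × e^(−kt) = 47.99 × 0.7053 = 33.85 mg/L.
Second outfall: C = (4850·33.85 + 144.0·550.0)/4994 = 48.73 mg/L.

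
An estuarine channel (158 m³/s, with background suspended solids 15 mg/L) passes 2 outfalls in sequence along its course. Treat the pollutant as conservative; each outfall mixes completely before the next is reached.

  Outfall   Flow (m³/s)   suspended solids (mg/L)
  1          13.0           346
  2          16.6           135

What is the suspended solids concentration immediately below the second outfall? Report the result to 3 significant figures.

Below outfall 1: Q → 171.0 m³/s, C = (158.0·15.00 + 13.00·346.0)/171.0 = 40.16 mg/L.
Below outfall 2: Q → 187.6 m³/s, C = (171.0·40.16 + 16.60·135.0)/187.6 = 48.56 mg/L.

48.6 mg/L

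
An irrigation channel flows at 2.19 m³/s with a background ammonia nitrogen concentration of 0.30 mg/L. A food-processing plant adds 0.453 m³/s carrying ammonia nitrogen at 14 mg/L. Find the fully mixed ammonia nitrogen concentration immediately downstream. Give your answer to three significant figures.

Mass balance: C = (2.190·0.3000 + 0.4530·14.00) / 2.643 = 6.999/2.643 = 2.648 mg/L.

2.65 mg/L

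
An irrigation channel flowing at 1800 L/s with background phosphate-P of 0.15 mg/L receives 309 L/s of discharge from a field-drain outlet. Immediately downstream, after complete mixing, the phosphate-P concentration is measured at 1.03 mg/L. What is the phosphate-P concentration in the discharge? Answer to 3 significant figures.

Mass balance: 1800·0.1500 + 309.0·Cₑ = 2109·1.030
→ Cₑ = (2109·1.030 − 1800·0.1500) / 309.0 = 6.156 mg/L.

6.16 mg/L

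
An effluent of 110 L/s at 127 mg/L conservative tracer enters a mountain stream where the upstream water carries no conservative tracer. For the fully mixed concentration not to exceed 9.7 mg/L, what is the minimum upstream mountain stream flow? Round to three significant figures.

1330 L/s

Set C_mix = 9.7: (Q·0 + 110.0·127.0) / (Q + 110.0) = 9.7
→ Q = 110.0·(127.0 − 9.7)/(9.7 − 0) = 1330 L/s.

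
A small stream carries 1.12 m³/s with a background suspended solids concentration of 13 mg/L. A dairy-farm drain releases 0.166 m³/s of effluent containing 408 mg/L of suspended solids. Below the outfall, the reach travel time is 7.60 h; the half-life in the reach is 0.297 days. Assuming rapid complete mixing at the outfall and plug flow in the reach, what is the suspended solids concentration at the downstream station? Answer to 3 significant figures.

30.6 mg/L

Mass balance: C = (1.120·13.00 + 0.1660·408.0) / 1.286 = 82.29/1.286 = 63.99 mg/L.
Half-life 0.297 d → k = ln 2 / 0.297 = 2.334 d⁻¹.
After decay, C = 63.99 × e^(−kt) = 63.99 × 0.4776 = 30.56 mg/L.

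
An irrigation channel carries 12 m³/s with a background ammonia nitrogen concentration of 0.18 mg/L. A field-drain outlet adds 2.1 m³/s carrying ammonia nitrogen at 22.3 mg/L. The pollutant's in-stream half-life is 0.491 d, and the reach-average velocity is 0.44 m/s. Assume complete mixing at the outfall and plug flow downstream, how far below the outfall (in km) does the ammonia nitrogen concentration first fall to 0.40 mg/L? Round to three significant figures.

Mass balance: C = (12.00·0.1800 + 2.100·22.30) / 14.10 = 48.99/14.10 = 3.474 mg/L.
Half-life 0.491 d → k = ln 2 / 0.491 = 1.412 d⁻¹.
Set 3.474·exp(−k·t) = 0.40 → t = ln(3.474/0.40)/k = 132300 s = 36.75 h.
Distance = v·t = 0.44·132300 = 58210 m = 58.21 km.

58.2 km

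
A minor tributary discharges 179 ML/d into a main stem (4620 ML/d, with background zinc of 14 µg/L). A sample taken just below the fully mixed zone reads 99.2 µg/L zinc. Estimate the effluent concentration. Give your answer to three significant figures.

2300 µg/L

Mass balance: 4620·14.00 + 179.0·Cₑ = 4799·99.20
→ Cₑ = (4799·99.20 − 4620·14.00) / 179.0 = 2298 µg/L.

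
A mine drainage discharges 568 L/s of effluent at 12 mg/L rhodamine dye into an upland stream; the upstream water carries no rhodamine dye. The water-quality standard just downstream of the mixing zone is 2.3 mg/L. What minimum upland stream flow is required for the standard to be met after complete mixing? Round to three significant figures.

Set C_mix = 2.3: (Q·0 + 568.0·12.00) / (Q + 568.0) = 2.3
→ Q = 568.0·(12.00 − 2.3)/(2.3 − 0) = 2395 L/s.

2400 L/s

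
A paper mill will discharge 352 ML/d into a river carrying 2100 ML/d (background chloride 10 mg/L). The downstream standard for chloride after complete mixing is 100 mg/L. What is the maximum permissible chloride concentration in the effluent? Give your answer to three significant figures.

At the limit, (Qr·Cr + Qe·Cₑ)/(Qr + Qe) = 100:
Cₑ = (2452·100 − 2100·10.00) / 352.0 = 636.9 mg/L.

637 mg/L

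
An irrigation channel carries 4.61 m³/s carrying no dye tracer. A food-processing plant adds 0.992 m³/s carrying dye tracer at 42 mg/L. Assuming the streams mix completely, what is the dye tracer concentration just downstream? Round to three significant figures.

7.44 mg/L

Flow-weighted average: C = (4.610·0 + 0.9920·42.00) / 5.602 = 41.66/5.602 = 7.437 mg/L.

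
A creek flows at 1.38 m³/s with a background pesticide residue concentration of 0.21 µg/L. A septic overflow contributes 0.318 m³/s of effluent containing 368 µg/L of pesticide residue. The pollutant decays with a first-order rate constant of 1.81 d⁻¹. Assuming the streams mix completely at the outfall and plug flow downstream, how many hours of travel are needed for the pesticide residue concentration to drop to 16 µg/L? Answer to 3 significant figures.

After mixing, C = (1.380·0.2100 + 0.3180·368.0) / 1.698 = 117.3/1.698 = 69.09 µg/L.
69.09·exp(−k·t) = 16 → t = ln(69.09/16)/k = 69830 s = 19.40 h.

19.4 h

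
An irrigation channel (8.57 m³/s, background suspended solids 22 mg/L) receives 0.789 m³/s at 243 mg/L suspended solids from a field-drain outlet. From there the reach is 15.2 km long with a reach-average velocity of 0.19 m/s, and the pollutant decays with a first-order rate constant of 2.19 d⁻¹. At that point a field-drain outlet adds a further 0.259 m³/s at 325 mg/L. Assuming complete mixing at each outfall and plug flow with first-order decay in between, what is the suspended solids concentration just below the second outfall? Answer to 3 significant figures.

After mixing, C = (8.570·22.00 + 0.7890·243.0) / 9.359 = 380.3/9.359 = 40.63 mg/L; combined flow 9.359 m³/s.
Travel time t = 15.2·1000 / 0.19 = 80000 s = 22.22 h.
First-order decay: C = 40.63·exp(−k·t) = 40.63·0.1316 = 5.348 mg/L.
At the second outfall, C = (9.359·5.348 + 0.2590·325.0) / (9.359 + 0.2590) = 13.96 mg/L.

14.0 mg/L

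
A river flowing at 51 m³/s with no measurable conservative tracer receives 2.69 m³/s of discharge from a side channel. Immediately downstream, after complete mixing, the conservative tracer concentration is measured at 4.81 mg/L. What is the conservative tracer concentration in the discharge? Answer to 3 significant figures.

Mass balance: 51.00·0 + 2.690·Cₑ = 53.69·4.810
→ Cₑ = (53.69·4.810 − 51.00·0) / 2.690 = 96.00 mg/L.

96.0 mg/L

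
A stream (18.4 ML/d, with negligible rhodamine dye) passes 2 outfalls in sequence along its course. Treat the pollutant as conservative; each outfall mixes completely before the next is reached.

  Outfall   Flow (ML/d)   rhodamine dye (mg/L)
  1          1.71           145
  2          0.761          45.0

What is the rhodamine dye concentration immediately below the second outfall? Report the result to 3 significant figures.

Below outfall 1: Q → 20.11 ML/d, C = (18.40·0 + 1.710·145.0)/20.11 = 12.33 mg/L.
Below outfall 2: Q → 20.87 ML/d, C = (20.11·12.33 + 0.7610·45.00)/20.87 = 13.52 mg/L.

13.5 mg/L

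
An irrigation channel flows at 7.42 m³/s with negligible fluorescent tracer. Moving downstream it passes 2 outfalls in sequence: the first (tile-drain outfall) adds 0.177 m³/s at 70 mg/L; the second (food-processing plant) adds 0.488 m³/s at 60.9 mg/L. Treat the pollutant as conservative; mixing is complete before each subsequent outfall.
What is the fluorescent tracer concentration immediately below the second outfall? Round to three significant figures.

5.21 mg/L

Below outfall 1: Q → 7.597 m³/s, C = (7.420·0 + 0.1770·70.00)/7.597 = 1.631 mg/L.
Below outfall 2: Q → 8.085 m³/s, C = (7.597·1.631 + 0.4880·60.90)/8.085 = 5.208 mg/L.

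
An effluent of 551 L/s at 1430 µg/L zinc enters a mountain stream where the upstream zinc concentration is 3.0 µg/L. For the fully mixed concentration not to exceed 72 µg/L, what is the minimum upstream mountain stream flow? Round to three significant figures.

10800 L/s

Set C_mix = 72: (Q·3.000 + 551.0·1430) / (Q + 551.0) = 72
→ Q = 551.0·(1430 − 72)/(72 − 3.000) = 10840 L/s.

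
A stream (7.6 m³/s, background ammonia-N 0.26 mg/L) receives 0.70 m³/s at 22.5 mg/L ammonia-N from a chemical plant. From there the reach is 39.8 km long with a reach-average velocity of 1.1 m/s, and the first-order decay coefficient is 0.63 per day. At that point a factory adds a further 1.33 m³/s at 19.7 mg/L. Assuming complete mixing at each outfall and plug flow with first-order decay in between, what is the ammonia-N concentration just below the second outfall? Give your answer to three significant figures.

4.13 mg/L

Flow-weighted average: C = (7.600·0.2600 + 0.7000·22.50) / 8.300 = 17.73/8.300 = 2.136 mg/L; combined flow 8.300 m³/s.
Travel time t = 39.8·1000 / 1.1 = 36180 s = 10.05 h.
Applying C = C₀e^(−kt): 2.136 × 0.7681 = 1.640 mg/L.
At the second outfall, C = (8.300·1.640 + 1.330·19.70) / (8.300 + 1.330) = 4.135 mg/L.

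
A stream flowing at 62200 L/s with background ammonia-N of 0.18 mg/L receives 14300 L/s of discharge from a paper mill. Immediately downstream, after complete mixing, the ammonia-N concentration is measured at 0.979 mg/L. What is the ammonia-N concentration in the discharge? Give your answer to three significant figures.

4.45 mg/L

Mass balance: 62200·0.1800 + 14300·Cₑ = 76500·0.9790
→ Cₑ = (76500·0.9790 − 62200·0.1800) / 14300 = 4.454 mg/L.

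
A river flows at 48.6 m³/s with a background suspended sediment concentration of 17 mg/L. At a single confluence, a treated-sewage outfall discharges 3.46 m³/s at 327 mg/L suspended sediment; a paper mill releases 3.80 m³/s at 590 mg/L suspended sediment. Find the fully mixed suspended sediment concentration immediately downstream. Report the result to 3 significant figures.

Conservation of mass: C = (48.60·17.00 + 3.460·327.0 + 3.800·590.0) / 55.86 = 4200/55.86 = 75.18 mg/L.

75.2 mg/L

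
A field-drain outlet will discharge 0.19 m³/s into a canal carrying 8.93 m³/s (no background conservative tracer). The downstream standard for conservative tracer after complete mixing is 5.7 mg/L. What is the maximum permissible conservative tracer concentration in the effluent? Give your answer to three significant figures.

At the limit, (Qr·Cr + Qe·Cₑ)/(Qr + Qe) = 5.7:
Cₑ = (9.120·5.7 − 8.930·0) / 0.1900 = 273.6 mg/L.

274 mg/L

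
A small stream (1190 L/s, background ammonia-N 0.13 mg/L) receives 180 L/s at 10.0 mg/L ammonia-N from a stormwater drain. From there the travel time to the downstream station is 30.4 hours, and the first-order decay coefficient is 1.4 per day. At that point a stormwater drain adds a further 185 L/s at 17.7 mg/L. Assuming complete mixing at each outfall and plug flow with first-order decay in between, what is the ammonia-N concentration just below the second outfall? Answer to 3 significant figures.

2.32 mg/L

After mixing, C = (1190·0.1300 + 180.0·10.00) / 1370 = 1955/1370 = 1.427 mg/L; combined flow 1370 L/s.
After decay, C = 1.427 × e^(−kt) = 1.427 × 0.1698 = 0.2422 mg/L.
At the second outfall, C = (1370·0.2422 + 185.0·17.70) / (1370 + 185.0) = 2.319 mg/L.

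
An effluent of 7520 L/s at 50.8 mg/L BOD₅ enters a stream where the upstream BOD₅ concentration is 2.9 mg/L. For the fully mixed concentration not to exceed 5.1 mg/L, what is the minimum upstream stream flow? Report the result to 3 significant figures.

Set C_mix = 5.1: (Q·2.900 + 7520·50.80) / (Q + 7520) = 5.1
→ Q = 7520·(50.80 − 5.1)/(5.1 − 2.900) = 156200 L/s.

156000 L/s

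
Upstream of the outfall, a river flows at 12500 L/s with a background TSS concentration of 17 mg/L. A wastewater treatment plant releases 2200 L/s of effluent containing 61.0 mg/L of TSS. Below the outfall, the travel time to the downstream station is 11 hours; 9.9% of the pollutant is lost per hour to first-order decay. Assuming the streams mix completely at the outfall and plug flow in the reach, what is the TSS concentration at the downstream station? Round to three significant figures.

After mixing, C = (12500·17.00 + 2200·61.00) / 14700 = 346700/14700 = 23.59 mg/L.
9.9%/h lost → k = −ln(1 − 0.099) = 0.1043 h⁻¹.
First-order decay: C = 23.59·exp(−k·t) = 23.59·0.3177 = 7.492 mg/L.

7.49 mg/L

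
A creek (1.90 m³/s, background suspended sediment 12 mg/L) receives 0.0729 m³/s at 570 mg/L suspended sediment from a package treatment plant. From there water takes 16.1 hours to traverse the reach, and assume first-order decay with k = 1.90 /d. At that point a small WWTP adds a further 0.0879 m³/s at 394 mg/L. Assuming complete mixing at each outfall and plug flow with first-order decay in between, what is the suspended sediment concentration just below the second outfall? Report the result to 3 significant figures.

25.5 mg/L

Mass balance: C = (1.900·12.00 + 0.07290·570.0) / 1.973 = 64.35/1.973 = 32.62 mg/L; combined flow 1.973 m³/s.
Decay over the reach: 32.62·exp(−kt) = 32.62·0.2795 = 9.118 mg/L.
Second outfall: C = (1.973·9.118 + 0.08790·394.0)/2.061 = 25.53 mg/L.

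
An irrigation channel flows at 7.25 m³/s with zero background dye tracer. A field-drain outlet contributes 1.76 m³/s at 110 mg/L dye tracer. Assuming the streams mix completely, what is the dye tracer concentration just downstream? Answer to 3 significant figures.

Conservation of mass: C = (7.250·0 + 1.760·110.0) / 9.010 = 193.6/9.010 = 21.49 mg/L.

21.5 mg/L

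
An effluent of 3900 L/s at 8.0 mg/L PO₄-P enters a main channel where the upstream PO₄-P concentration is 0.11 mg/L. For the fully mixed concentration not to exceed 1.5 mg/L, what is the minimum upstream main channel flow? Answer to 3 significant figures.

Set C_mix = 1.5: (Q·0.1100 + 3900·8.000) / (Q + 3900) = 1.5
→ Q = 3900·(8.000 − 1.5)/(1.5 − 0.1100) = 18240 L/s.

18200 L/s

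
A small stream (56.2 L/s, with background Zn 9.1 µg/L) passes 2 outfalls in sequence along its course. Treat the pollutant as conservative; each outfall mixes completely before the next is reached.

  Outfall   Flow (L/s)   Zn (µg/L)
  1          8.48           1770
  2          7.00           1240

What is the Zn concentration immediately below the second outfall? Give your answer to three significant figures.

Outfall 1: combined Q = 64.68 L/s; C = (56.20·9.100 + 8.480·1770)/64.68 = 240.0 µg/L.
Outfall 2: combined Q = 71.68 L/s; C = (64.68·240.0 + 7.000·1240)/71.68 = 337.6 µg/L.

338 µg/L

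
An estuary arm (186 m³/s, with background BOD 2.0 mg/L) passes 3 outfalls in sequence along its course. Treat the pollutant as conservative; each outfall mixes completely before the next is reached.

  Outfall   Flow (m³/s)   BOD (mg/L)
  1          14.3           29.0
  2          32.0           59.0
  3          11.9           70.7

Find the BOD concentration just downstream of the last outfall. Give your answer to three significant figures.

14.4 mg/L

After outfall 1: Q = 186.0 + 14.30 = 200.3 m³/s; C = (186.0·2.000 + 14.30·29.00)/200.3 = 3.928 mg/L.
After outfall 2: Q = 200.3 + 32.00 = 232.3 m³/s; C = (200.3·3.928 + 32.00·59.00)/232.3 = 11.51 mg/L.
After outfall 3: Q = 232.3 + 11.90 = 244.2 m³/s; C = (232.3·11.51 + 11.90·70.70)/244.2 = 14.40 mg/L.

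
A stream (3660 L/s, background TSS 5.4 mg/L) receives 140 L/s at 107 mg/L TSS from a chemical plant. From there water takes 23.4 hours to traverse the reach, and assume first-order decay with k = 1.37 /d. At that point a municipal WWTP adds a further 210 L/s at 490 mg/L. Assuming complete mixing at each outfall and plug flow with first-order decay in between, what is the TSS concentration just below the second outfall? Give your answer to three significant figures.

27.9 mg/L

Mixed concentration C = ΣQC/ΣQ = (3660·5.400 + 140.0·107.0) / 3800 = 34740/3800 = 9.143 mg/L; combined flow 3800 L/s.
First-order decay: C = 9.143·exp(−k·t) = 9.143·0.2630 = 2.404 mg/L.
Second outfall: C = (3800·2.404 + 210.0·490.0)/4010 = 27.94 mg/L.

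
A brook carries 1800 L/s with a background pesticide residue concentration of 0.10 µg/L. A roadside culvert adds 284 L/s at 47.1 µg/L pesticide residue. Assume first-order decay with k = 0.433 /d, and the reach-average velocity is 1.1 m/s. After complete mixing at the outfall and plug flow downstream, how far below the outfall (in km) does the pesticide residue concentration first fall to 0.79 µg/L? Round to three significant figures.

463 km

Conservation of mass: C = (1800·0.1000 + 284.0·47.10) / 2084 = 13560/2084 = 6.505 µg/L.
Set 6.505·exp(−k·t) = 0.79 → t = ln(6.505/0.79)/k = 420700 s = 116.9 h.
Distance = v·t = 1.1·420700 = 462800 m = 462.8 km.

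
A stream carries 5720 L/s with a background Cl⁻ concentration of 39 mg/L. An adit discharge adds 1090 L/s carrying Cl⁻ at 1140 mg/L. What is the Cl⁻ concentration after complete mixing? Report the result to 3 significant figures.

Mixed concentration C = ΣQC/ΣQ = (5720·39.00 + 1090·1140) / 6810 = 1466000/6810 = 215.2 mg/L.

215 mg/L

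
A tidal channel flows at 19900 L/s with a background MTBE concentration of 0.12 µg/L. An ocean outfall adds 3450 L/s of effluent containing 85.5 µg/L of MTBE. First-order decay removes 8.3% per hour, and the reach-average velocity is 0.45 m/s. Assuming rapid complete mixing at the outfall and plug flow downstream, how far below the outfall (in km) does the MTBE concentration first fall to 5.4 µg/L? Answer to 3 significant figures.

After mixing, C = (19900·0.1200 + 3450·85.50) / 23350 = 297400/23350 = 12.74 µg/L.
8.3%/h lost → k = −ln(1 − 0.083) = 0.08665 h⁻¹.
Set 12.74·exp(−k·t) = 5.4 → t = ln(12.74/5.4)/k = 35650 s = 9.902 h.
Distance = v·t = 0.45·35650 = 16040 m = 16.04 km.

16.0 km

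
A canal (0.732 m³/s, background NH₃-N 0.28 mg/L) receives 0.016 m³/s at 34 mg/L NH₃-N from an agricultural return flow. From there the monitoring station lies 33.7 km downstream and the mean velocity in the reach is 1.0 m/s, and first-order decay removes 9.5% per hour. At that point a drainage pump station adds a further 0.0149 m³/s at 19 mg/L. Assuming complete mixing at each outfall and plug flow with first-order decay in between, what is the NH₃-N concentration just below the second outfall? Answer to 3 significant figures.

0.757 mg/L

Mixed concentration C = ΣQC/ΣQ = (0.7320·0.2800 + 0.01600·34.00) / 0.7480 = 0.7490/0.7480 = 1.001 mg/L; combined flow 0.7480 m³/s.
Travel time t = 33.7·1000 / 1.0 = 33700 s = 9.361 h.
9.5%/h lost → k = −ln(1 − 0.095) = 0.09982 h⁻¹.
First-order decay: C = 1.001·exp(−k·t) = 1.001·0.3928 = 0.3933 mg/L.
Second outfall: C = (0.7480·0.3933 + 0.01490·19.00)/0.7629 = 0.7567 mg/L.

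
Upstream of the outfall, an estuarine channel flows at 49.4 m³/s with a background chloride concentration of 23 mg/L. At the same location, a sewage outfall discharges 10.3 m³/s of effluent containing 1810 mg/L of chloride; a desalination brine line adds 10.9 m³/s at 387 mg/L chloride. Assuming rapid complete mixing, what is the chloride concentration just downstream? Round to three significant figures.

Conservation of mass: C = (49.40·23.00 + 10.30·1810 + 10.90·387.0) / 70.60 = 24000/70.60 = 339.9 mg/L.

340 mg/L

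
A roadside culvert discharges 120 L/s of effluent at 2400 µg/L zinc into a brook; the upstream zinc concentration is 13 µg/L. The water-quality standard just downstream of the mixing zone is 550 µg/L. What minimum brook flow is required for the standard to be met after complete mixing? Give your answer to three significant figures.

Set C_mix = 550: (Q·13.00 + 120.0·2400) / (Q + 120.0) = 550
→ Q = 120.0·(2400 − 550)/(550 − 13.00) = 413.4 L/s.

413 L/s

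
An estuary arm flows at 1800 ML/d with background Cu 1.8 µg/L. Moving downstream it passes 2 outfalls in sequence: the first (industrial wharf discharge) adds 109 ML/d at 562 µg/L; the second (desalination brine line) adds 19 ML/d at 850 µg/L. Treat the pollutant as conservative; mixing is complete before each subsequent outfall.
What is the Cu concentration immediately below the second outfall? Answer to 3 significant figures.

41.8 µg/L

Below outfall 1: Q → 1909 ML/d, C = (1800·1.800 + 109.0·562.0)/1909 = 33.79 µg/L.
Below outfall 2: Q → 1928 ML/d, C = (1909·33.79 + 19.00·850.0)/1928 = 41.83 µg/L.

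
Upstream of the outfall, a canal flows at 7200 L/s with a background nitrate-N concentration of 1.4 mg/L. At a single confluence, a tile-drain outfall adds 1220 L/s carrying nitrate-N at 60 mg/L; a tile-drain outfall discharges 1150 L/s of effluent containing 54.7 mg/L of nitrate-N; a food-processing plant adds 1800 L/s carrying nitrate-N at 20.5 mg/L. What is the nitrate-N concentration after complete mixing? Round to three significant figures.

Mixed concentration C = ΣQC/ΣQ = (7200·1.400 + 1220·60.00 + 1150·54.70 + 1800·20.50) / 11370 = 183100/11370 = 16.10 mg/L.

16.1 mg/L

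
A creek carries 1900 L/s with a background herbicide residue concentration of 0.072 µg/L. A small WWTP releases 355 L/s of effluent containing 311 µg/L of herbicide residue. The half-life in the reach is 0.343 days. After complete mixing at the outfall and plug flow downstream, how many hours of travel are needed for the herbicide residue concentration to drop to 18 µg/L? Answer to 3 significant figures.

11.9 h

Conservation of mass: C = (1900·0.07200 + 355.0·311.0) / 2255 = 110500/2255 = 49.02 µg/L.
Half-life 0.343 d → k = ln 2 / 0.343 = 2.021 d⁻¹.
49.02·exp(−k·t) = 18 → t = ln(49.02/18)/k = 42830 s = 11.90 h.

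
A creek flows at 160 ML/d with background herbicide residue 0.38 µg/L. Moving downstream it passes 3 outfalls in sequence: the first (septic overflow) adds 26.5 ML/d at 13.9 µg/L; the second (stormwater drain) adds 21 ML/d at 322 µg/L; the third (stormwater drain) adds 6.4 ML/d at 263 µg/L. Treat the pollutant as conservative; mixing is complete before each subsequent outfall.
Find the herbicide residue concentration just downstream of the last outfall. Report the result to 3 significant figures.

Outfall 1: combined Q = 186.5 ML/d; C = (160.0·0.3800 + 26.50·13.90)/186.5 = 2.301 µg/L.
Outfall 2: combined Q = 207.5 ML/d; C = (186.5·2.301 + 21.00·322.0)/207.5 = 34.66 µg/L.
Outfall 3: combined Q = 213.9 ML/d; C = (207.5·34.66 + 6.400·263.0)/213.9 = 41.49 µg/L.

41.5 µg/L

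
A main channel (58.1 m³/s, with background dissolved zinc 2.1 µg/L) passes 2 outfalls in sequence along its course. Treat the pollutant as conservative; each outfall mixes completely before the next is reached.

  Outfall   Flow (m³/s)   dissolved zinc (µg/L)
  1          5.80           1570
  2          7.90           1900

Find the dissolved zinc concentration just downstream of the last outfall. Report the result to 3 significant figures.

338 µg/L

Below outfall 1: Q → 63.90 m³/s, C = (58.10·2.100 + 5.800·1570)/63.90 = 144.4 µg/L.
Below outfall 2: Q → 71.80 m³/s, C = (63.90·144.4 + 7.900·1900)/71.80 = 337.6 µg/L.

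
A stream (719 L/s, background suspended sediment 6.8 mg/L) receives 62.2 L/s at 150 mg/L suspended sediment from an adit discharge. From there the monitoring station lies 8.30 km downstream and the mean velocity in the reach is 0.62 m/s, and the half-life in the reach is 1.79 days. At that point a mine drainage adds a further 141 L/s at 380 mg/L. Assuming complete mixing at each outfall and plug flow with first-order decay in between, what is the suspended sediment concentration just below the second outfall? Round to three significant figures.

72.6 mg/L

After mixing, C = (719.0·6.800 + 62.20·150.0) / 781.2 = 14220/781.2 = 18.20 mg/L; combined flow 781.2 L/s.
Travel time t = 8.30·1000 / 0.62 = 13390 s = 3.719 h.
Half-life 1.79 d → k = ln 2 / 1.79 = 0.3872 d⁻¹.
After decay, C = 18.20 × e^(−kt) = 18.20 × 0.9418 = 17.14 mg/L.
At the second outfall, C = (781.2·17.14 + 141.0·380.0) / (781.2 + 141.0) = 72.62 mg/L.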